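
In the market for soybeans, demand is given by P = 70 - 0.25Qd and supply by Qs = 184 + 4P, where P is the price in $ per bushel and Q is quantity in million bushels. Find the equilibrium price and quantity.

Inverting to quantity form: Qd = 280 - 4P.
At equilibrium Qd = Qs, so 280 - 4P = 184 + 4P; collecting terms, 96 = 8P and P* = 12.
Then Q* = 280 - 4(12) = 232.

P* = 12, Q* = 232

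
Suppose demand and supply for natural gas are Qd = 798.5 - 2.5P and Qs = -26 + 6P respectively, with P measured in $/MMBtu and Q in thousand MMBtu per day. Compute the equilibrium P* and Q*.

Equating demand and supply, 798.5 - 2.5P = -26 + 6P gives 8.5P = 824.5, so P* = 97.
Substitute back: Q* = 798.5 - 2.5(97) = 556.

P* = 97, Q* = 556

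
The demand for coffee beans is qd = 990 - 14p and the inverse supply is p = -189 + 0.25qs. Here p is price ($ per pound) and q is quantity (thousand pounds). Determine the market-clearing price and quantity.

p* = 13, q* = 808

Solving each curve for q: qs = 756 + 4p.
Set qd = qs: 990 - 14p = 756 + 4p, so 234 = 18p and p* = 13.
Substitute back: q* = 990 - 14(13) = 808.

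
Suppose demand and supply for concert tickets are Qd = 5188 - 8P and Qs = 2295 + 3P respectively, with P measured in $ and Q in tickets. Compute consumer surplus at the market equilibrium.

Consumer surplus = 594441

At equilibrium Qd = Qs, so 5188 - 8P = 2295 + 3P; collecting terms, 2893 = 11P and P* = 263.
From the demand curve, Q* = 5188 - 8(263) = 3084.
Demand choke price (Qd = 0): P = 5188/8 = 648.5. Consumer surplus = ½ × (648.5 - 263) × 3084 = 594441.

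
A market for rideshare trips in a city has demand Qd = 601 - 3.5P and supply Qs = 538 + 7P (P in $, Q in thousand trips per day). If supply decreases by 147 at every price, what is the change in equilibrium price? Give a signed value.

ΔP = 14

Set Qd = Qs: 601 - 3.5P = 538 + 7P, so 63 = 10.5P and P* = 6.
Plugging P* into demand: Q* = 601 - 3.5(6) = 580.
After the shift, supply is Qs = 391 + 7P.
Re-solving, 10.5P = 210 gives P = 20 and Q = 531.
ΔP = 20 - 6 = 14.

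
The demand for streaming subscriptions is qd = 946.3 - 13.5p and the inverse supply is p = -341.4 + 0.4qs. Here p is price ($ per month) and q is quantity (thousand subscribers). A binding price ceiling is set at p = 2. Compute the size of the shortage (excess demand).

Inverting to quantity form: qs = 853.5 + 2.5p.
At p = 2: qd = 919.3 and qs = 858.5.
Shortage = qd - qs = 919.3 - 858.5 = 60.8.

Shortage = 60.8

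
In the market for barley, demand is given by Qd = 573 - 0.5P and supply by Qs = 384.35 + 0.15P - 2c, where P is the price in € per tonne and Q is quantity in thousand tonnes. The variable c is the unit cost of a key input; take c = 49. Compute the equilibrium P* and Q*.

P* = 441, Q* = 352.5

With c = 49, supply is Qs = 286.35 + 0.15P.
The market clears where 573 - 0.5P = 286.35 + 0.15P. Rearranging, 0.65P = 286.65, hence P* = 441.
From the demand curve, Q* = 573 - 0.5(441) = 352.5.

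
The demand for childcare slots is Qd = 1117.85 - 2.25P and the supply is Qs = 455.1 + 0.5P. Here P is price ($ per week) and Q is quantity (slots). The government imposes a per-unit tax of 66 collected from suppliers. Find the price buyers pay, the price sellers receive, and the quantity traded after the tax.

P_b = 253, P_s = 187, Q = 548.6

With a tax of 66 on suppliers, they supply based on the net price P_s = P_b - 66, so Qs = 422.1 + 0.5P_b.
Market clearing requires 1117.85 - 2.25P_b = 422.1 + 0.5P_b; hence 695.75 = 2.75P_b and P_b = 253.
Then P_s = 253 - 66 = 187 and Q = 1117.85 - 2.25(253) = 548.6.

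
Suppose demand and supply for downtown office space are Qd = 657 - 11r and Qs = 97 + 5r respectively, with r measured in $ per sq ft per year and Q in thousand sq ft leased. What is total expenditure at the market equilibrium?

Total expenditure = 9520

Equating demand and supply, 657 - 11r = 97 + 5r gives 16r = 560, so r* = 35.
Then Q* = 657 - 11(35) = 272.
Total expenditure = r* × Q* = 35 × 272 = 9520.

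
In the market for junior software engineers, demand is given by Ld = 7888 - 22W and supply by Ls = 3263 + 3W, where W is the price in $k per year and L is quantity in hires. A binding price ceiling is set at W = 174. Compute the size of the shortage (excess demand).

With W fixed at 174, quantity demanded is 4060 and quantity supplied is 3785.
Shortage = Ld - Ls = 4060 - 3785 = 275.

Shortage = 275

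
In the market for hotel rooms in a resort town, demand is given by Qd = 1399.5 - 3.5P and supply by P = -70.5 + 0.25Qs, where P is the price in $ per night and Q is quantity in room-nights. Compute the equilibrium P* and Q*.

P* = 149, Q* = 878

Solving each curve for Q: Qs = 282 + 4P.
At equilibrium Qd = Qs, so 1399.5 - 3.5P = 282 + 4P; collecting terms, 1117.5 = 7.5P and P* = 149.
Plugging P* into demand: Q* = 1399.5 - 3.5(149) = 878.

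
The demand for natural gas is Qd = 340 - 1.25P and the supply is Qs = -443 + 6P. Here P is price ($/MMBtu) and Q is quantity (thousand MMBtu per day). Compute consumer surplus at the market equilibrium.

The market clears where 340 - 1.25P = -443 + 6P. Rearranging, 7.25P = 783, hence P* = 108.
From the demand curve, Q* = 340 - 1.25(108) = 205.
Demand choke price (Qd = 0): P = 340/1.25 = 272. Consumer surplus = ½ × (272 - 108) × 205 = 16810.

Consumer surplus = 16810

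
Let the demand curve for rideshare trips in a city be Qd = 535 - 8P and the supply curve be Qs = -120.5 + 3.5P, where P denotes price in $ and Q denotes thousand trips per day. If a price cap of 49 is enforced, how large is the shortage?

Evaluating both curves at the ceiling price 49 gives Qd = 143, Qs = 51.
Shortage = Qd - Qs = 143 - 51 = 92.

Shortage = 92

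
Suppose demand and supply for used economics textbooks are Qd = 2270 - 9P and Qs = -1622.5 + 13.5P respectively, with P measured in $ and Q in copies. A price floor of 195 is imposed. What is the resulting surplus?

Surplus = 495

With P fixed at 195, quantity demanded is 515 and quantity supplied is 1010.
Surplus = Qs - Qd = 1010 - 515 = 495.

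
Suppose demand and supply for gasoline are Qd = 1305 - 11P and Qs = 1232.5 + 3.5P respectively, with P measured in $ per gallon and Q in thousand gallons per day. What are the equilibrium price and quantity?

Equating demand and supply, 1305 - 11P = 1232.5 + 3.5P gives 14.5P = 72.5, so P* = 5.
Plugging P* into demand: Q* = 1305 - 11(5) = 1250.

P* = 5, Q* = 1250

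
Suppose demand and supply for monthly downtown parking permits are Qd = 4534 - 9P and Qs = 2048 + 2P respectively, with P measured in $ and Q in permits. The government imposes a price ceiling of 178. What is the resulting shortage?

Shortage = 528

At P = 178: Qd = 2932 and Qs = 2404.
Shortage = Qd - Qs = 2932 - 2404 = 528.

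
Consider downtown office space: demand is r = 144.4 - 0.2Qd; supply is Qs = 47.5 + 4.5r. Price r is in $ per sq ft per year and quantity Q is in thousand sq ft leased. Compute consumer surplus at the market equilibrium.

Consumer surplus = 13468.9

Rewriting in direct form: Qd = 722 - 5r.
At equilibrium Qd = Qs, so 722 - 5r = 47.5 + 4.5r; collecting terms, 674.5 = 9.5r and r* = 71.
Plugging r* into demand: Q* = 722 - 5(71) = 367.
Demand choke price (Qd = 0): r = 722/5 = 144.4. Consumer surplus = ½ × (144.4 - 71) × 367 = 13468.9.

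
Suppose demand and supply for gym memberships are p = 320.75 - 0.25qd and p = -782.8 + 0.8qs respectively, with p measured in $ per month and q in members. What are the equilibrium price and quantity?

p* = 58, q* = 1051

Inverting to quantity form: qd = 1283 - 4p and qs = 978.5 + 1.25p.
Set qd = qs: 1283 - 4p = 978.5 + 1.25p, so 304.5 = 5.25p and p* = 58.
Substitute back: q* = 1283 - 4(58) = 1051.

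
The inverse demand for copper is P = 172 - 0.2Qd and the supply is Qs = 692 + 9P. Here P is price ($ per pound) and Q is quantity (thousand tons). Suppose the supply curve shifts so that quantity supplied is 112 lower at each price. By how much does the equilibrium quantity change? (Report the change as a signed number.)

Rewriting in direct form: Qd = 860 - 5P.
Set Qd = Qs: 860 - 5P = 692 + 9P, so 168 = 14P and P* = 12.
Substitute back: Q* = 860 - 5(12) = 800.
After the shift, supply is Qs = 580 + 9P.
The new intersection has 280 = 14P, i.e. P = 20, Q = 760.
ΔQ = 760 - 800 = -40.

ΔQ = -40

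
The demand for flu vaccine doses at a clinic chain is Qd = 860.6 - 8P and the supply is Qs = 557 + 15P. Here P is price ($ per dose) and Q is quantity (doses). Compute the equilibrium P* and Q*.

Set Qd = Qs: 860.6 - 8P = 557 + 15P, so 303.6 = 23P and P* = 13.2.
Plugging P* into demand: Q* = 860.6 - 8(13.2) = 755.

P* = 13.2, Q* = 755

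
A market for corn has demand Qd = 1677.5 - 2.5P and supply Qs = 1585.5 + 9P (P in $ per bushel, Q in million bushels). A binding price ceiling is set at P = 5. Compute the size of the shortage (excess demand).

Evaluating both curves at the ceiling price 5 gives Qd = 1665, Qs = 1630.5.
Shortage = Qd - Qs = 1665 - 1630.5 = 34.5.

Shortage = 34.5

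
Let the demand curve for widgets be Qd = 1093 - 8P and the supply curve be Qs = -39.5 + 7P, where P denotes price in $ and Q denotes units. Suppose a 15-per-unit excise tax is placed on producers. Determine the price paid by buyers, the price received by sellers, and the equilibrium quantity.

P_b = 82.5, P_s = 67.5, Q = 433

The tax drives a wedge P_b - P_s = 15. Substituting P_s = P_b - 15 into supply: Qs = -144.5 + 7P_b.
Equate demand and the shifted supply: 1093 - 8P_b = -144.5 + 7P_b, giving 15P_b = 1237.5, so P_b = 82.5.
So P_s = 67.5 and the quantity traded is Q = 1093 - 8(82.5) = 433.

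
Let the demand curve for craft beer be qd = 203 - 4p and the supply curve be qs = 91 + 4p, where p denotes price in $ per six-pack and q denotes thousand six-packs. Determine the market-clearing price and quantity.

Set qd = qs: 203 - 4p = 91 + 4p, so 112 = 8p and p* = 14.
From the demand curve, q* = 203 - 4(14) = 147.

p* = 14, q* = 147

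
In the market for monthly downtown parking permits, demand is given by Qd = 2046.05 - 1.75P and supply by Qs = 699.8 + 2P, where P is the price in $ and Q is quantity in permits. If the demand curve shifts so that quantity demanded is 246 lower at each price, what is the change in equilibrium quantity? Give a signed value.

ΔQ = -131.2

Equating demand and supply, 2046.05 - 1.75P = 699.8 + 2P gives 3.75P = 1346.25, so P* = 359.
Plugging P* into demand: Q* = 2046.05 - 1.75(359) = 1417.8.
After the shift, demand is Qd = 1800.05 - 1.75P.
New equilibrium: 1100.25 = 3.75P, so P = 293.4 and Q = 1286.6.
ΔQ = 1286.6 - 1417.8 = -131.2.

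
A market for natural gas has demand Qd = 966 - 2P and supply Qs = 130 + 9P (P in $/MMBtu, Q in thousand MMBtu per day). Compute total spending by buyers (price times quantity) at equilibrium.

Equating demand and supply, 966 - 2P = 130 + 9P gives 11P = 836, so P* = 76.
Plugging P* into demand: Q* = 966 - 2(76) = 814.
Total spending by buyers = P* × Q* = 76 × 814 = 61864.

Total spending by buyers = 61864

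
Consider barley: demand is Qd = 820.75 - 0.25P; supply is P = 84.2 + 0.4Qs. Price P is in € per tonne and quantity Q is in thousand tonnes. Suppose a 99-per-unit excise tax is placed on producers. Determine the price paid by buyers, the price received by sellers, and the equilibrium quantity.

P_b = 465, P_s = 366, Q = 704.5

Rewriting in direct form: Qs = -210.5 + 2.5P.
Producers keep P_s = P_b - 99 per unit, so supply in terms of the buyer price is Qs = -458 + 2.5P_b.
Set Qd = Qs: 820.75 - 0.25P_b = -458 + 2.5P_b, so 1278.75 = 2.75P_b and P_b = 465.
Then P_s = 465 - 99 = 366 and Q = 820.75 - 0.25(465) = 704.5.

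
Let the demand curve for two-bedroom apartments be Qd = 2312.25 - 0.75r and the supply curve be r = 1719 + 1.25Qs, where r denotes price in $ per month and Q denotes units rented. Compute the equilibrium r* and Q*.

In direct form, Qs = -1375.2 + 0.8r.
At equilibrium Qd = Qs, so 2312.25 - 0.75r = -1375.2 + 0.8r; collecting terms, 3687.45 = 1.55r and r* = 2379.
Then Q* = 2312.25 - 0.75(2379) = 528.

r* = 2379, Q* = 528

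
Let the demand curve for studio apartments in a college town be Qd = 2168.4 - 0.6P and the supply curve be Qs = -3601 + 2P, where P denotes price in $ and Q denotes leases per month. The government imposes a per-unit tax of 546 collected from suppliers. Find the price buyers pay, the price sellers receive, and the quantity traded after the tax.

P_b = 2639, P_s = 2093, Q = 585

With a tax of 546 on suppliers, they supply based on the net price P_s = P_b - 546, so Qs = -4693 + 2P_b.
Market clearing requires 2168.4 - 0.6P_b = -4693 + 2P_b; hence 6861.4 = 2.6P_b and P_b = 2639.
Then P_s = 2639 - 546 = 2093 and Q = 2168.4 - 0.6(2639) = 585.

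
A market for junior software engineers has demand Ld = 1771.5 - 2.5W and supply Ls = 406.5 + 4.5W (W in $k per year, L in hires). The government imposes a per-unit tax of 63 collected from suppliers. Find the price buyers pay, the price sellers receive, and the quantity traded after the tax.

The tax drives a wedge W_b - W_s = 63. Substituting W_s = W_b - 63 into supply: Ls = 123 + 4.5W_b.
Equate demand and the shifted supply: 1771.5 - 2.5W_b = 123 + 4.5W_b, giving 7W_b = 1648.5, so W_b = 235.5.
Then W_s = 235.5 - 63 = 172.5 and L = 1771.5 - 2.5(235.5) = 1182.75.

W_b = 235.5, W_s = 172.5, L = 1182.75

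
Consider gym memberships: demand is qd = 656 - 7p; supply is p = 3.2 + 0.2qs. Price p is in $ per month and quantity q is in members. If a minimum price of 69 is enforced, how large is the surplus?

In direct form, qs = -16 + 5p.
Evaluating both curves at the floor price 69 gives qd = 173, qs = 329.
Surplus = qs - qd = 329 - 173 = 156.

Surplus = 156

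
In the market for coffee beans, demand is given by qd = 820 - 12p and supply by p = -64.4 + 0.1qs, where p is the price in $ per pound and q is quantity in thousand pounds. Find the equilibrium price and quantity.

p* = 8, q* = 724

Solving each curve for q: qs = 644 + 10p.
Equating demand and supply, 820 - 12p = 644 + 10p gives 22p = 176, so p* = 8.
From the demand curve, q* = 820 - 12(8) = 724.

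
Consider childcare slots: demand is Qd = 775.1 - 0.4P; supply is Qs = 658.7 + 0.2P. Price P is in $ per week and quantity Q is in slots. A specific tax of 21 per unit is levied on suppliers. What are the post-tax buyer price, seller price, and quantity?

P_b = 201, P_s = 180, Q = 694.7

With a tax of 21 on suppliers, they supply based on the net price P_s = P_b - 21, so Qs = 654.5 + 0.2P_b.
Equate demand and the shifted supply: 775.1 - 0.4P_b = 654.5 + 0.2P_b, giving 0.6P_b = 120.6, so P_b = 201.
So P_s = 180 and the quantity traded is Q = 775.1 - 0.4(201) = 694.7.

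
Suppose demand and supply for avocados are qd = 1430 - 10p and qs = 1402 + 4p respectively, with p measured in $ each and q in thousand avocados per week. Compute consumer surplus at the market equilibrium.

Consumer surplus = 99405

At equilibrium qd = qs, so 1430 - 10p = 1402 + 4p; collecting terms, 28 = 14p and p* = 2.
Substitute back: q* = 1430 - 10(2) = 1410.
Demand choke price (qd = 0): p = 1430/10 = 143. Consumer surplus = ½ × (143 - 2) × 1410 = 99405.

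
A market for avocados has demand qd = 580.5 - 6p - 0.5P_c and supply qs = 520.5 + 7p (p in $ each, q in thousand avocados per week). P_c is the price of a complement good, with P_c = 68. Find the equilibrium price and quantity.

p* = 2, q* = 534.5

With P_c = 68, demand is qd = 546.5 - 6p.
The market clears where 546.5 - 6p = 520.5 + 7p. Rearranging, 13p = 26, hence p* = 2.
Plugging p* into demand: q* = 546.5 - 6(2) = 534.5.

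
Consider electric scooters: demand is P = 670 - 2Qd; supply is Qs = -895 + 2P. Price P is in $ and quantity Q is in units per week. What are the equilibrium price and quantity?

P* = 492, Q* = 89

Rewriting in direct form: Qd = 335 - 0.5P.
The market clears where 335 - 0.5P = -895 + 2P. Rearranging, 2.5P = 1230, hence P* = 492.
Plugging P* into demand: Q* = 335 - 0.5(492) = 89.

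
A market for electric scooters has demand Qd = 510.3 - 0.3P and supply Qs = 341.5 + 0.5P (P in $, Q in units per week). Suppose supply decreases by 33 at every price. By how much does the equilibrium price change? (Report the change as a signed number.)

Equating demand and supply, 510.3 - 0.3P = 341.5 + 0.5P gives 0.8P = 168.8, so P* = 211.
From the demand curve, Q* = 510.3 - 0.3(211) = 447.
After the shift, supply is Qs = 308.5 + 0.5P.
Re-solving, 0.8P = 201.8 gives P = 252.25 and Q = 434.625.
ΔP = 252.25 - 211 = 41.25.

ΔP = 41.25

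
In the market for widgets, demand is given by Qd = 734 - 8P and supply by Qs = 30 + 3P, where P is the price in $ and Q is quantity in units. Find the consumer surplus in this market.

Consumer surplus = 3080.25

Equating demand and supply, 734 - 8P = 30 + 3P gives 11P = 704, so P* = 64.
Plugging P* into demand: Q* = 734 - 8(64) = 222.
Demand choke price (Qd = 0): P = 734/8 = 91.75. Consumer surplus = ½ × (91.75 - 64) × 222 = 3080.25.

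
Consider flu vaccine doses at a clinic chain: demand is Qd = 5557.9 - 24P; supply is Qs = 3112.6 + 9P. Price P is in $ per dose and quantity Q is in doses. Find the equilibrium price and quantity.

Set Qd = Qs: 5557.9 - 24P = 3112.6 + 9P, so 2445.3 = 33P and P* = 74.1.
From the demand curve, Q* = 5557.9 - 24(74.1) = 3779.5.

P* = 74.1, Q* = 3779.5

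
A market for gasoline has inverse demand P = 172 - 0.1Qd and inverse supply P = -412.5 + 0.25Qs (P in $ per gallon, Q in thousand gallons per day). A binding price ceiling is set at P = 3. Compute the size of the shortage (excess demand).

Shortage = 28

Solving each curve for Q: Qd = 1720 - 10P and Qs = 1650 + 4P.
Evaluating both curves at the ceiling price 3 gives Qd = 1690, Qs = 1662.
Shortage = Qd - Qs = 1690 - 1662 = 28.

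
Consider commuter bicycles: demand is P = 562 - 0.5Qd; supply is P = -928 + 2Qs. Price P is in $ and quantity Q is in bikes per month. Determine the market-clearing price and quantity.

P* = 264, Q* = 596

Solving each curve for Q: Qd = 1124 - 2P and Qs = 464 + 0.5P.
The market clears where 1124 - 2P = 464 + 0.5P. Rearranging, 2.5P = 660, hence P* = 264.
Plugging P* into demand: Q* = 1124 - 2(264) = 596.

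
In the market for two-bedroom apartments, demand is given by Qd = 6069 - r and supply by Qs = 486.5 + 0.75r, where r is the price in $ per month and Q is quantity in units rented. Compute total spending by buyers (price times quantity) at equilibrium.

Total spending by buyers = 9184010

The market clears where 6069 - r = 486.5 + 0.75r. Rearranging, 1.75r = 5582.5, hence r* = 3190.
Substitute back: Q* = 6069 - 3190 = 2879.
Total spending by buyers = r* × Q* = 3190 × 2879 = 9184010.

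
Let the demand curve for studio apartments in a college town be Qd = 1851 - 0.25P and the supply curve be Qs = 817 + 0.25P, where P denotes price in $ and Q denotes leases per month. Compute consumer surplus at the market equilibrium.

Consumer surplus = 3559112

Equating demand and supply, 1851 - 0.25P = 817 + 0.25P gives 0.5P = 1034, so P* = 2068.
Substitute back: Q* = 1851 - 0.25(2068) = 1334.
Demand choke price (Qd = 0): P = 1851/0.25 = 7404. Consumer surplus = ½ × (7404 - 2068) × 1334 = 3559112.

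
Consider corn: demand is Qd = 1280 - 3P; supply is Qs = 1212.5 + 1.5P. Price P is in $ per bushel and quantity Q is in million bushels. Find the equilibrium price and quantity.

P* = 15, Q* = 1235

The market clears where 1280 - 3P = 1212.5 + 1.5P. Rearranging, 4.5P = 67.5, hence P* = 15.
From the demand curve, Q* = 1280 - 3(15) = 1235.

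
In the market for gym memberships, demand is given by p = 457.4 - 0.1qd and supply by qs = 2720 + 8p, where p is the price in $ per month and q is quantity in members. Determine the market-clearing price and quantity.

Solving each curve for q: qd = 4574 - 10p.
The market clears where 4574 - 10p = 2720 + 8p. Rearranging, 18p = 1854, hence p* = 103.
Substitute back: q* = 4574 - 10(103) = 3544.

p* = 103, q* = 3544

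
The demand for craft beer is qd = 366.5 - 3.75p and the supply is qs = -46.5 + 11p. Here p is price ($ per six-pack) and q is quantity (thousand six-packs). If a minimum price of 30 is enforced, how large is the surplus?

At p = 30: qd = 254 and qs = 283.5.
Surplus = qs - qd = 283.5 - 254 = 29.5.

Surplus = 29.5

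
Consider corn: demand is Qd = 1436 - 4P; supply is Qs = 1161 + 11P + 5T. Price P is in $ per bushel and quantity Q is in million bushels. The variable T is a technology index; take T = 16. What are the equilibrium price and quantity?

With T = 16, supply is Qs = 1241 + 11P.
At equilibrium Qd = Qs, so 1436 - 4P = 1241 + 11P; collecting terms, 195 = 15P and P* = 13.
From the demand curve, Q* = 1436 - 4(13) = 1384.

P* = 13, Q* = 1384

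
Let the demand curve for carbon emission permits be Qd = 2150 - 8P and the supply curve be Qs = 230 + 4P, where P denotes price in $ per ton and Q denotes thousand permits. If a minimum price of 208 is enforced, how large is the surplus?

Evaluating both curves at the floor price 208 gives Qd = 486, Qs = 1062.
Surplus = Qs - Qd = 1062 - 486 = 576.

Surplus = 576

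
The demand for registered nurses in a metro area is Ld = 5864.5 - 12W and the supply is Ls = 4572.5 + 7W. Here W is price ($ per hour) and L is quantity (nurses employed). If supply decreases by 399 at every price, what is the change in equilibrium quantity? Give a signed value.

Set Ld = Ls: 5864.5 - 12W = 4572.5 + 7W, so 1292 = 19W and W* = 68.
Substitute back: L* = 5864.5 - 12(68) = 5048.5.
After the shift, supply is Ls = 4173.5 + 7W.
The new intersection has 1691 = 19W, i.e. W = 89, L = 4796.5.
ΔL = 4796.5 - 5048.5 = -252.

ΔL = -252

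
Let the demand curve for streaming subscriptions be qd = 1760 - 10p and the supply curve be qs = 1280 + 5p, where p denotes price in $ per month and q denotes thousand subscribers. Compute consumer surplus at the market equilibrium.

Set qd = qs: 1760 - 10p = 1280 + 5p, so 480 = 15p and p* = 32.
Then q* = 1760 - 10(32) = 1440.
Demand choke price (qd = 0): p = 1760/10 = 176. Consumer surplus = ½ × (176 - 32) × 1440 = 103680.

Consumer surplus = 103680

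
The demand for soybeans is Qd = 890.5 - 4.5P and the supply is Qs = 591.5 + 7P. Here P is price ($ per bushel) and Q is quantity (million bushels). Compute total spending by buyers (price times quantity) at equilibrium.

Equating demand and supply, 890.5 - 4.5P = 591.5 + 7P gives 11.5P = 299, so P* = 26.
Plugging P* into demand: Q* = 890.5 - 4.5(26) = 773.5.
Total spending by buyers = P* × Q* = 26 × 773.5 = 20111.

Total spending by buyers = 20111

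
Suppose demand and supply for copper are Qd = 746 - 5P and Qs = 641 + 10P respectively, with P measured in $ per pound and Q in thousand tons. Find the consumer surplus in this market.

At equilibrium Qd = Qs, so 746 - 5P = 641 + 10P; collecting terms, 105 = 15P and P* = 7.
Substitute back: Q* = 746 - 5(7) = 711.
Demand choke price (Qd = 0): P = 746/5 = 149.2. Consumer surplus = ½ × (149.2 - 7) × 711 = 50552.1.

Consumer surplus = 50552.1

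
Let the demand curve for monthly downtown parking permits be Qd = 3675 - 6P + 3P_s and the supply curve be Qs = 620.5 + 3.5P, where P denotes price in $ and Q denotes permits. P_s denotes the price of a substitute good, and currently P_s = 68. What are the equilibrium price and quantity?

With P_s = 68, demand is Qd = 3879 - 6P.
The market clears where 3879 - 6P = 620.5 + 3.5P. Rearranging, 9.5P = 3258.5, hence P* = 343.
Plugging P* into demand: Q* = 3879 - 6(343) = 1821.

P* = 343, Q* = 1821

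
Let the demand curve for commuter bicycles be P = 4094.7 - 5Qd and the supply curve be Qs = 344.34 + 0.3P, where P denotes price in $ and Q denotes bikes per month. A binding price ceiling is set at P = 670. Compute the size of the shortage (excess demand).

Shortage = 139.6

Inverting to quantity form: Qd = 818.94 - 0.2P.
With P fixed at 670, quantity demanded is 684.94 and quantity supplied is 545.34.
Shortage = Qd - Qs = 684.94 - 545.34 = 139.6.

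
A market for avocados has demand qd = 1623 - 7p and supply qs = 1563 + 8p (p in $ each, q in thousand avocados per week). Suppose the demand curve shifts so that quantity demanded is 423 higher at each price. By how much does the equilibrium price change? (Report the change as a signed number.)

At equilibrium qd = qs, so 1623 - 7p = 1563 + 8p; collecting terms, 60 = 15p and p* = 4.
Then q* = 1623 - 7(4) = 1595.
After the shift, demand is qd = 2046 - 7p.
Re-solving, 15p = 483 gives p = 32.2 and q = 1820.6.
Δp = 32.2 - 4 = 28.2.

Δp = 28.2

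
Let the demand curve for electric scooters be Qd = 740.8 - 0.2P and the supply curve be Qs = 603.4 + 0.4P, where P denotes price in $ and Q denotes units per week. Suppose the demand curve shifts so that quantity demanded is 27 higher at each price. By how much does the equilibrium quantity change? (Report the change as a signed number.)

Equating demand and supply, 740.8 - 0.2P = 603.4 + 0.4P gives 0.6P = 137.4, so P* = 229.
Then Q* = 740.8 - 0.2(229) = 695.
After the shift, demand is Qd = 767.8 - 0.2P.
The new intersection has 164.4 = 0.6P, i.e. P = 274, Q = 713.
ΔQ = 713 - 695 = 18.

ΔQ = 18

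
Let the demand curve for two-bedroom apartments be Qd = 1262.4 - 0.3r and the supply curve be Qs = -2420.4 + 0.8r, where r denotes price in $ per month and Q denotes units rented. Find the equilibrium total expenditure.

Total expenditure = 863784

Set Qd = Qs: 1262.4 - 0.3r = -2420.4 + 0.8r, so 3682.8 = 1.1r and r* = 3348.
Plugging r* into demand: Q* = 1262.4 - 0.3(3348) = 258.
Total expenditure = r* × Q* = 3348 × 258 = 863784.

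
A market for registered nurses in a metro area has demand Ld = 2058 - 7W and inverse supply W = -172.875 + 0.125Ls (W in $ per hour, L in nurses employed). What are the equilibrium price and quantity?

W* = 45, L* = 1743

Rewriting in direct form: Ls = 1383 + 8W.
Equating demand and supply, 2058 - 7W = 1383 + 8W gives 15W = 675, so W* = 45.
Plugging W* into demand: L* = 2058 - 7(45) = 1743.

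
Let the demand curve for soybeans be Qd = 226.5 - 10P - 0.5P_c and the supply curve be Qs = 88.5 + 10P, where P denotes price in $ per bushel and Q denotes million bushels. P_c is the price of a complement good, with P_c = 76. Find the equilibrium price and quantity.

P* = 5, Q* = 138.5

With P_c = 76, demand is Qd = 188.5 - 10P.
Equating demand and supply, 188.5 - 10P = 88.5 + 10P gives 20P = 100, so P* = 5.
From the demand curve, Q* = 188.5 - 10(5) = 138.5.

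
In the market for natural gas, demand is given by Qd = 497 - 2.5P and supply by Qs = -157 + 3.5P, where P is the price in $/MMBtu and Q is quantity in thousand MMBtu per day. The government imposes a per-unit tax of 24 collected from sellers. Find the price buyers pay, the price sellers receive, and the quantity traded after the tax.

P_b = 123, P_s = 99, Q = 189.5

The tax drives a wedge P_b - P_s = 24. Substituting P_s = P_b - 24 into supply: Qs = -241 + 3.5P_b.
Equate demand and the shifted supply: 497 - 2.5P_b = -241 + 3.5P_b, giving 6P_b = 738, so P_b = 123.
So P_s = 99 and the quantity traded is Q = 497 - 2.5(123) = 189.5.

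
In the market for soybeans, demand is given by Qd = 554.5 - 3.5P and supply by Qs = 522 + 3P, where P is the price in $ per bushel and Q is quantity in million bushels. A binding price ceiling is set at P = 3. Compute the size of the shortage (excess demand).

Shortage = 13

At P = 3: Qd = 544 and Qs = 531.
Shortage = Qd - Qs = 544 - 531 = 13.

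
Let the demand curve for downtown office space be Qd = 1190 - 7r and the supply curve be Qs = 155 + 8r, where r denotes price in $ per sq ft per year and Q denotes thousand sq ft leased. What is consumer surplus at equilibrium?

Consumer surplus = 35703.5

At equilibrium Qd = Qs, so 1190 - 7r = 155 + 8r; collecting terms, 1035 = 15r and r* = 69.
Substitute back: Q* = 1190 - 7(69) = 707.
Demand choke price (Qd = 0): r = 1190/7 = 170. Consumer surplus = ½ × (170 - 69) × 707 = 35703.5.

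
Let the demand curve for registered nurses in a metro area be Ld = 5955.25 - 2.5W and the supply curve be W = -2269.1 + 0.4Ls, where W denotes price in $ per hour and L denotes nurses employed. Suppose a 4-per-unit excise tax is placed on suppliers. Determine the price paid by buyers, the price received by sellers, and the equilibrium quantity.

W_b = 58.5, W_s = 54.5, L = 5809

In direct form, Ls = 5672.75 + 2.5W.
Suppliers keep W_s = W_b - 4 per unit, so supply in terms of the buyer price is Ls = 5662.75 + 2.5W_b.
Equate demand and the shifted supply: 5955.25 - 2.5W_b = 5662.75 + 2.5W_b, giving 5W_b = 292.5, so W_b = 58.5.
Then W_s = 58.5 - 4 = 54.5 and L = 5955.25 - 2.5(58.5) = 5809.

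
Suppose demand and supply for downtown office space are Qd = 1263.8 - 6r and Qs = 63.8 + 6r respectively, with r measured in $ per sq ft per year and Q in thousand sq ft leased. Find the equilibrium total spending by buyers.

Total spending by buyers = 66380

At equilibrium Qd = Qs, so 1263.8 - 6r = 63.8 + 6r; collecting terms, 1200 = 12r and r* = 100.
Substitute back: Q* = 1263.8 - 6(100) = 663.8.
Total spending by buyers = r* × Q* = 100 × 663.8 = 66380.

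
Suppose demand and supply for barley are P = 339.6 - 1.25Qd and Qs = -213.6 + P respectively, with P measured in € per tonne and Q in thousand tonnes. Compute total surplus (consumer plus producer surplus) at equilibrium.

Total surplus = 3528

In direct form, Qd = 271.68 - 0.8P.
Equating demand and supply, 271.68 - 0.8P = -213.6 + P gives 1.8P = 485.28, so P* = 269.6.
Then Q* = 271.68 - 0.8(269.6) = 56.
Demand choke price = 339.6; supply choke price = 213.6. CS = ½(339.6 - 269.6)(56) = 1960; PS = ½(269.6 - 213.6)(56) = 1568. Total surplus = 3528.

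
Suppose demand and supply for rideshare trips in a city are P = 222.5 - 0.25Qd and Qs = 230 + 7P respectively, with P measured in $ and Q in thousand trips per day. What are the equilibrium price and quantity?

P* = 60, Q* = 650

Solving each curve for Q: Qd = 890 - 4P.
The market clears where 890 - 4P = 230 + 7P. Rearranging, 11P = 660, hence P* = 60.
Plugging P* into demand: Q* = 890 - 4(60) = 650.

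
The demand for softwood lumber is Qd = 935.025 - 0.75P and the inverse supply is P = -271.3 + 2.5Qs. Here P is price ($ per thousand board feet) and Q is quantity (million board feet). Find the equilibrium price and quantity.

P* = 718.7, Q* = 396

Rewriting in direct form: Qs = 108.52 + 0.4P.
At equilibrium Qd = Qs, so 935.025 - 0.75P = 108.52 + 0.4P; collecting terms, 826.505 = 1.15P and P* = 718.7.
Then Q* = 935.025 - 0.75(718.7) = 396.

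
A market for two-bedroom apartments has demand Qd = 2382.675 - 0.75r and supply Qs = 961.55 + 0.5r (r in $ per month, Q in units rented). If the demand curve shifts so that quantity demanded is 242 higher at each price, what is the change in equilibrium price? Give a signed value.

Δr = 193.6

Equating demand and supply, 2382.675 - 0.75r = 961.55 + 0.5r gives 1.25r = 1421.125, so r* = 1136.9.
Plugging r* into demand: Q* = 2382.675 - 0.75(1136.9) = 1530.
After the shift, demand is Qd = 2624.675 - 0.75r.
New equilibrium: 1663.125 = 1.25r, so r = 1330.5 and Q = 1626.8.
Δr = 1330.5 - 1136.9 = 193.6.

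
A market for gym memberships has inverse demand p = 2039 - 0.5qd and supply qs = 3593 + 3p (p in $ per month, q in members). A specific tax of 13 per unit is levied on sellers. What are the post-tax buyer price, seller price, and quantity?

p_b = 104.8, p_s = 91.8, q = 3868.4

Solving each curve for q: qd = 4078 - 2p.
Sellers keep p_s = p_b - 13 per unit, so supply in terms of the buyer price is qs = 3554 + 3p_b.
Set qd = qs: 4078 - 2p_b = 3554 + 3p_b, so 524 = 5p_b and p_b = 104.8.
So p_s = 91.8 and the quantity traded is q = 4078 - 2(104.8) = 3868.4.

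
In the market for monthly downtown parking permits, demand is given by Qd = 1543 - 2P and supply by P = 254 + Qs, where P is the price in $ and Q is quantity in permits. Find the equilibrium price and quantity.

P* = 599, Q* = 345

Inverting to quantity form: Qs = -254 + P.
The market clears where 1543 - 2P = -254 + P. Rearranging, 3P = 1797, hence P* = 599.
Plugging P* into demand: Q* = 1543 - 2(599) = 345.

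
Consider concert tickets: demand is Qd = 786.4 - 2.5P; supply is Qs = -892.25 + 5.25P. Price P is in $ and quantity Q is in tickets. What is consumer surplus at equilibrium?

Consumer surplus = 11995.202

Equating demand and supply, 786.4 - 2.5P = -892.25 + 5.25P gives 7.75P = 1678.65, so P* = 216.6.
Plugging P* into demand: Q* = 786.4 - 2.5(216.6) = 244.9.
Demand choke price (Qd = 0): P = 786.4/2.5 = 314.56. Consumer surplus = ½ × (314.56 - 216.6) × 244.9 = 11995.202.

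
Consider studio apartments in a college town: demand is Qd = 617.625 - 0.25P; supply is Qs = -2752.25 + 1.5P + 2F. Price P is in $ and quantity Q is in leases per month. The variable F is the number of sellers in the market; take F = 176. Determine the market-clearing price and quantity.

P* = 1724.5, Q* = 186.5

With F = 176, supply is Qs = -2400.25 + 1.5P.
Equating demand and supply, 617.625 - 0.25P = -2400.25 + 1.5P gives 1.75P = 3017.875, so P* = 1724.5.
From the demand curve, Q* = 617.625 - 0.25(1724.5) = 186.5.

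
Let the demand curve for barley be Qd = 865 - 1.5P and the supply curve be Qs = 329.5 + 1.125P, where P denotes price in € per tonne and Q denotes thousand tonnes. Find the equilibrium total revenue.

Set Qd = Qs: 865 - 1.5P = 329.5 + 1.125P, so 535.5 = 2.625P and P* = 204.
Substitute back: Q* = 865 - 1.5(204) = 559.
Total revenue = P* × Q* = 204 × 559 = 114036.

Total revenue = 114036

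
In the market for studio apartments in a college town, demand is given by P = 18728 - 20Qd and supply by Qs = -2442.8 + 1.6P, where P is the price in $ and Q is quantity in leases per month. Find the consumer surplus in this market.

Solving each curve for Q: Qd = 936.4 - 0.05P.
The market clears where 936.4 - 0.05P = -2442.8 + 1.6P. Rearranging, 1.65P = 3379.2, hence P* = 2048.
Plugging P* into demand: Q* = 936.4 - 0.05(2048) = 834.
Demand choke price (Qd = 0): P = 936.4/0.05 = 18728. Consumer surplus = ½ × (18728 - 2048) × 834 = 6955560.

Consumer surplus = 6955560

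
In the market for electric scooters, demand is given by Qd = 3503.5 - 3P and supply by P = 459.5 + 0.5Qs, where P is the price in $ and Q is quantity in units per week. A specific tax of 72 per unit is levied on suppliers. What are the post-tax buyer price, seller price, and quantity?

P_b = 913.3, P_s = 841.3, Q = 763.6

Solving each curve for Q: Qs = -919 + 2P.
With a tax of 72 on suppliers, they supply based on the net price P_s = P_b - 72, so Qs = -1063 + 2P_b.
Set Qd = Qs: 3503.5 - 3P_b = -1063 + 2P_b, so 4566.5 = 5P_b and P_b = 913.3.
So P_s = 841.3 and the quantity traded is Q = 3503.5 - 3(913.3) = 763.6.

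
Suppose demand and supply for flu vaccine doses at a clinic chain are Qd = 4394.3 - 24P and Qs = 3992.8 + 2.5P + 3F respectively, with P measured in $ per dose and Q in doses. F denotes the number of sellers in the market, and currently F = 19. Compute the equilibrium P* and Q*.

With F = 19, supply is Qs = 4049.8 + 2.5P.
The market clears where 4394.3 - 24P = 4049.8 + 2.5P. Rearranging, 26.5P = 344.5, hence P* = 13.
Plugging P* into demand: Q* = 4394.3 - 24(13) = 4082.3.

P* = 13, Q* = 4082.3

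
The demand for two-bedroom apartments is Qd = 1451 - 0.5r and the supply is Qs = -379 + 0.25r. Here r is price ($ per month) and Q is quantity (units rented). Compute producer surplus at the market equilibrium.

At equilibrium Qd = Qs, so 1451 - 0.5r = -379 + 0.25r; collecting terms, 1830 = 0.75r and r* = 2440.
Plugging r* into demand: Q* = 1451 - 0.5(2440) = 231.
Supply choke price (Qs = 0): r = 1516. Producer surplus = ½ × (2440 - 1516) × 231 = 106722.

Producer surplus = 106722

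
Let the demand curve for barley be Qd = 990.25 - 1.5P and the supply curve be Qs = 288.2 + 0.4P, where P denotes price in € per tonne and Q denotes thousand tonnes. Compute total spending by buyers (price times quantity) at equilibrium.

Total spending by buyers = 161102

Set Qd = Qs: 990.25 - 1.5P = 288.2 + 0.4P, so 702.05 = 1.9P and P* = 369.5.
Substitute back: Q* = 990.25 - 1.5(369.5) = 436.
Total spending by buyers = P* × Q* = 369.5 × 436 = 161102.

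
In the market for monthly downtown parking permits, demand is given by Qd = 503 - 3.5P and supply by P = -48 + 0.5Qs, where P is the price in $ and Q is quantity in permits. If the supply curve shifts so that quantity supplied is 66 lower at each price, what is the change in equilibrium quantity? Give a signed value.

Solving each curve for Q: Qs = 96 + 2P.
Set Qd = Qs: 503 - 3.5P = 96 + 2P, so 407 = 5.5P and P* = 74.
Then Q* = 503 - 3.5(74) = 244.
After the shift, supply is Qs = 30 + 2P.
Re-solving, 5.5P = 473 gives P = 86 and Q = 202.
ΔQ = 202 - 244 = -42.

ΔQ = -42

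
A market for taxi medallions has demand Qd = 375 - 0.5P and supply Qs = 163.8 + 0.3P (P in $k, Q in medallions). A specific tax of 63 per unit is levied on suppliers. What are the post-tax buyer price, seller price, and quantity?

P_b = 287.625, P_s = 224.625, Q = 231.1875

With a tax of 63 on suppliers, they supply based on the net price P_s = P_b - 63, so Qs = 144.9 + 0.3P_b.
Market clearing requires 375 - 0.5P_b = 144.9 + 0.3P_b; hence 230.1 = 0.8P_b and P_b = 287.625.
Then P_s = 287.625 - 63 = 224.625 and Q = 375 - 0.5(287.625) = 231.1875.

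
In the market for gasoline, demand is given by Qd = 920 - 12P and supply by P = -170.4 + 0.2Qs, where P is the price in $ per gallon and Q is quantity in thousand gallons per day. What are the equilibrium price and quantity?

Rewriting in direct form: Qs = 852 + 5P.
At equilibrium Qd = Qs, so 920 - 12P = 852 + 5P; collecting terms, 68 = 17P and P* = 4.
From the demand curve, Q* = 920 - 12(4) = 872.

P* = 4, Q* = 872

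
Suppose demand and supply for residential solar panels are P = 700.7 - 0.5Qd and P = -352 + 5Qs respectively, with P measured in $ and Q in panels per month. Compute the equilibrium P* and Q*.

Rewriting in direct form: Qd = 1401.4 - 2P and Qs = 70.4 + 0.2P.
At equilibrium Qd = Qs, so 1401.4 - 2P = 70.4 + 0.2P; collecting terms, 1331 = 2.2P and P* = 605.
Then Q* = 1401.4 - 2(605) = 191.4.

P* = 605, Q* = 191.4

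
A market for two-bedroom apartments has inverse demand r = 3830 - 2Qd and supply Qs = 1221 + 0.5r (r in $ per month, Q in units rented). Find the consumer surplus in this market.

Inverting to quantity form: Qd = 1915 - 0.5r.
Set Qd = Qs: 1915 - 0.5r = 1221 + 0.5r, so 694 = r and r* = 694.
Plugging r* into demand: Q* = 1915 - 0.5(694) = 1568.
Demand choke price (Qd = 0): r = 1915/0.5 = 3830. Consumer surplus = ½ × (3830 - 694) × 1568 = 2458624.

Consumer surplus = 2458624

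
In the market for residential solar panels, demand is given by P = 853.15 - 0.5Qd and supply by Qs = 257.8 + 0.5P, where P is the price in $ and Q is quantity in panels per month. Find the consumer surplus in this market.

Consumer surplus = 74939.0625

Solving each curve for Q: Qd = 1706.3 - 2P.
At equilibrium Qd = Qs, so 1706.3 - 2P = 257.8 + 0.5P; collecting terms, 1448.5 = 2.5P and P* = 579.4.
From the demand curve, Q* = 1706.3 - 2(579.4) = 547.5.
Demand choke price (Qd = 0): P = 1706.3/2 = 853.15. Consumer surplus = ½ × (853.15 - 579.4) × 547.5 = 74939.0625.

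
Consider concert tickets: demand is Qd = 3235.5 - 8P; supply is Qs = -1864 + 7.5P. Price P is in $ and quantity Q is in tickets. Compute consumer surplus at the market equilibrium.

Consumer surplus = 22763.265625

At equilibrium Qd = Qs, so 3235.5 - 8P = -1864 + 7.5P; collecting terms, 5099.5 = 15.5P and P* = 329.
From the demand curve, Q* = 3235.5 - 8(329) = 603.5.
Demand choke price (Qd = 0): P = 3235.5/8 = 404.4375. Consumer surplus = ½ × (404.4375 - 329) × 603.5 = 22763.265625.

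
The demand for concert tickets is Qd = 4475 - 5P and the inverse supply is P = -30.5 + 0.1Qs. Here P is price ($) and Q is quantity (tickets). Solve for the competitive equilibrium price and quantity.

P* = 278, Q* = 3085

In direct form, Qs = 305 + 10P.
Set Qd = Qs: 4475 - 5P = 305 + 10P, so 4170 = 15P and P* = 278.
Then Q* = 4475 - 5(278) = 3085.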